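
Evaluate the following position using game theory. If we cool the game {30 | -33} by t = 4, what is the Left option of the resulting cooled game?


Original game: {30 | -33} (a switch {a | b} with a > b).
Cooling by t (for t below the temperature (a - b)/2 = 63/2) taxes each move by t: {a | b} cooled by t is {a - t | b + t}.
Cooling amount: t = 4
Cooled Left option: 30 - 4 = 26
Cooled Right option: -33 + 4 = -29
Cooled game: {26 | -29}
Left option = 26

26


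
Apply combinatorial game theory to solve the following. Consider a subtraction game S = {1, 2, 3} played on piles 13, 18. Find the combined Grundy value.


Subtraction set: {1, 2, 3}
For this subtraction set, G(n) = n mod 4 (period = max + 1 = 4).
Pile 1 (size 13): G(13) = 13 mod 4 = 1
Pile 2 (size 18): G(18) = 18 mod 4 = 2
Total Grundy value = XOR of all: 1 XOR 2 = 3

3


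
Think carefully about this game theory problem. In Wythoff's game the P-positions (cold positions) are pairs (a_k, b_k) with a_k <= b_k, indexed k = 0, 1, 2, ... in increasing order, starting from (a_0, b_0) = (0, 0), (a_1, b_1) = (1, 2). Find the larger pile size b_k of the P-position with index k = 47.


By Wythoff's theorem, a_k = floor(k * phi) and b_k = floor(k * phi^2) = a_k + k, where phi = (1 + sqrt(5))/2 is the golden ratio.
phi = (1 + sqrt(5))/2 = 1.618034
phi^2 = phi + 1 = 2.618034
k = 47
k * phi^2 = 47 * 2.618034 = 123.047597
b_47 = floor(k * phi^2) = 123 (check: a_47 + k = 76 + 47 = 123)

123


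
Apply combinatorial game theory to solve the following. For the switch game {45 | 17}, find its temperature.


The game is {45 | 17}, a switch {a | b} with numbers a > b.
Cooling {a | b} by t gives {a - t | b + t}, which stops being hot when a - t = b + t, i.e. at t = (a - b)/2. So the temperature of a switch is (a - b)/2.
Temperature = (Left option - Right option) / 2
= (45 - (17)) / 2
= 28 / 2
= 14

14


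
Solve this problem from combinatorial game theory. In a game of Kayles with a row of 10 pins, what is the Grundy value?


Kayles: a move removes 1 or 2 adjacent pins from a contiguous row.
Removing pins from a row of k leaves two independent rows (a, b) with a + b = k - 1 (one pin) or a + b = k - 2 (two pins); an end removal gives a = 0.
By Sprague-Grundy, G(k) = mex{ G(a) XOR G(b) } over all these splits. G(0) = 0.
G(1): splits (0,0):0^0=0 -> mex({0}) = 1
G(2): splits (0,1):0^1=1 (0,0):0^0=0 -> mex({0, 1}) = 2
G(3): splits (0,2):0^2=2 (1,1):1^1=0 (0,1):0^1=1 -> mex({0, 1, 2}) = 3
G(4): splits (0,3):0^3=3 (1,2):1^2=3 (0,2):0^2=2 (1,1):1^1=0 -> mex({0, 2, 3}) = 1
G(5): splits (0,4):0^1=1 (1,3):1^3=2 (2,2):2^2=0 (0,3):0^3=3 (1,2):1^2=3 -> mex({0, 1, 2, 3}) = 4
G(6) = mex({0, 1, 2, 4}) = 3
G(7) = mex({0, 1, 3, 4, 5}) = 2
G(8) = mex({0, 2, 3, 5, 6}) = 1
G(9) = mex({0, 1, 2, 3, 6, 7}) = 4
G(10) = mex({0, 1, 3, 4, 5, 7}) = 2
Therefore G(10) = 2.

2


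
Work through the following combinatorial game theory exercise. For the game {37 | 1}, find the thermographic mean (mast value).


Game = {37 | 1}, a switch {a | b} with numbers a > b.
Its thermograph has left wall a - t and right wall b + t, which meet at t = (a - b)/2, where both equal (a + b)/2. So the mast (mean value) is at (a + b)/2.
Mean = (37 + (1))/2 = 38/2 = 19

19


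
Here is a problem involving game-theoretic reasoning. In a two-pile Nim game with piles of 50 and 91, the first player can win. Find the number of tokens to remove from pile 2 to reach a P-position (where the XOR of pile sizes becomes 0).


Piles: 50 and 91
Current XOR: 50 XOR 91 = 105 (non-zero, so this is an N-position).
To make the XOR zero, we need to find a move that balances the piles.
For pile 2 (size 91): target = 91 XOR 105 = 50
We reduce pile 2 from 91 to 50.
Tokens removed: 91 - 50 = 41
Verification: 50 XOR 50 = 0

41


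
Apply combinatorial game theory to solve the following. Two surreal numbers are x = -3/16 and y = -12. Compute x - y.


x = -3/16, y = -12
Converting to common denominator: 16
x = -3/16, y = -192/16
x - y = -3/16 - -12 = 189/16

189/16


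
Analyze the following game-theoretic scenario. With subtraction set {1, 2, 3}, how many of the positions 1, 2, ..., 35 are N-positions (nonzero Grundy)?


Subtraction set S = {1, 2, 3}, so G(n) = n mod 4.
G(n) = 0 when n is a multiple of 4.
Multiples of 4 in [1, 35]: 8
N-positions (nonzero Grundy) = 35 - 8 = 27

27


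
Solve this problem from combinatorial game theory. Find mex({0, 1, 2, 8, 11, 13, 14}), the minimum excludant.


Set = {0, 1, 2, 8, 11, 13, 14}
0 is in the set.
1 is in the set.
2 is in the set.
3 is NOT in the set. This is the mex.
mex = 3

3


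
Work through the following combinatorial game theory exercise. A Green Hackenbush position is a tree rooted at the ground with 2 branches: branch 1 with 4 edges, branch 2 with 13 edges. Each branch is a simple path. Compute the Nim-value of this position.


The tree has 2 branches from the ground vertex.
In Green Hackenbush, the Nim-value of a simple path of length k is k.
Branch 1: length 4, Nim-value = 4
Branch 2: length 13, Nim-value = 13
Total Nim-value = XOR of all branch values:
0 XOR 4 = 4
4 XOR 13 = 9
Nim-value of the tree = 9

9


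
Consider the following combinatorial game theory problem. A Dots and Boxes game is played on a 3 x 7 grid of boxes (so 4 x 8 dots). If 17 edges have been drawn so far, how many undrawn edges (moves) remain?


Grid: 3 x 7 boxes, i.e. 4 rows and 8 columns of dots.
Horizontal edges: (rows + 1) * cols = 4 * 7 = 28
Vertical edges: rows * (cols + 1) = 3 * 8 = 24
Total edges: 28 + 24 = 52
Edges drawn: 17
Remaining: 52 - 17 = 35

35


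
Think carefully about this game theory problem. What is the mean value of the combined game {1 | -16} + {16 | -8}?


G1 = {1 | -16}, G2 = {16 | -8}
Each is a switch {a | b} with numbers a > b; its mean value is (a + b)/2, and mean value is additive over game sums: m(G1 + G2) = m(G1) + m(G2).
Mean of G1 = (1 + (-16))/2 = -15/2 = -15/2
Mean of G2 = (16 + (-8))/2 = 8/2 = 4
Mean of G1 + G2 = -15/2 + 4 = -7/2

-7/2


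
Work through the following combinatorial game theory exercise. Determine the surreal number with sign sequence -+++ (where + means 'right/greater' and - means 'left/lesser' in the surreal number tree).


Sign expansion: -+++
Rule: track bounds (lo, hi), initially (-inf, +inf). On '+', the current value becomes lo and we move to the simplest number in (value, hi): value + 1 if hi = +inf, otherwise the midpoint (value + hi)/2. On '-', the current value becomes hi and we move to value - 1 if lo = -inf, otherwise the midpoint (lo + value)/2.
Start at 0.
Step 1: sign = -, move left. Bounds: (-inf, 0). Value = -1
Step 2: sign = +, move right. Bounds: (-1, 0). Value = -1/2
Step 3: sign = +, move right. Bounds: (-1/2, 0). Value = -1/4
Step 4: sign = +, move right. Bounds: (-1/4, 0). Value = -1/8
The surreal number with sign expansion -+++ is -1/8.

-1/8


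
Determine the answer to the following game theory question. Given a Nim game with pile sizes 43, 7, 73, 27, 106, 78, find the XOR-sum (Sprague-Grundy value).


We need the XOR (exclusive or) of all pile sizes.
After XOR-ing pile 1 (size 43): 0 XOR 43 = 43
After XOR-ing pile 2 (size 7): 43 XOR 7 = 44
After XOR-ing pile 3 (size 73): 44 XOR 73 = 101
After XOR-ing pile 4 (size 27): 101 XOR 27 = 126
After XOR-ing pile 5 (size 106): 126 XOR 106 = 20
After XOR-ing pile 6 (size 78): 20 XOR 78 = 90
The Nim-value of this position is 90.

90


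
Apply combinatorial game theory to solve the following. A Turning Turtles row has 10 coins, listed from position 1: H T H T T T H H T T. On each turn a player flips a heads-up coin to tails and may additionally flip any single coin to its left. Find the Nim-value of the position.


Coins: H T H T T T H H T T
Key fact: a single head at position k behaves exactly like a Nim heap of size k (turning it to T and optionally flipping a coin at j < k corresponds to moving the heap from k to j, or to 0), and heads combine as a disjunctive sum (two heads at the same place would cancel, matching j XOR j = 0). So the Nim-value is the XOR of the 1-indexed positions of the heads.
Face-up positions (1-indexed): [1, 3, 7, 8]
XOR 0 with 1: 0 XOR 1 = 1
XOR 1 with 3: 1 XOR 3 = 2
XOR 2 with 7: 2 XOR 7 = 5
XOR 5 with 8: 5 XOR 8 = 13
Nim-value = 13

13


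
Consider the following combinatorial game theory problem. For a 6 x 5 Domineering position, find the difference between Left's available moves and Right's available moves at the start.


Board is 6 x 5 (rows x cols).
Left (vertical) placements: (rows-1) * cols = 5 * 5 = 25
Right (horizontal) placements: rows * (cols-1) = 6 * 4 = 24
Advantage = Left - Right = 25 - 24 = 1

1


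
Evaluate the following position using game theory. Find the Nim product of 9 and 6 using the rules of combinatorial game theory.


Nim multiplication is bilinear over XOR: (u XOR v) * w = (u*w) XOR (v*w).
So we split each operand into its bit components and XOR the pairwise Nim products.
9 = 1 + 8 (as XOR of powers of 2).
6 = 2 + 4 (as XOR of powers of 2).
Using the standard Nim-product table on single bits:
  2*2 = 3,   2*4 = 8,   2*8 = 12,
  4*4 = 6,   4*8 = 11,  8*8 = 13,
and  1*x = x (identity), k*l = l*k (commutative).
Pairwise Nim products:
  1 * 2 = 2
  1 * 4 = 4
  8 * 2 = 12
  8 * 4 = 11
XOR them: 2 XOR 4 XOR 12 XOR 11 = 1.
Result: 9 * 6 = 1 (in Nim).

1


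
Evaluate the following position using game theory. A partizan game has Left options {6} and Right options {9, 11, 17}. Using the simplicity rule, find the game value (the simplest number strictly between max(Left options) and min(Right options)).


Left options: {6}, max = 6
Right options: {9, 11, 17}, min = 9
All options are numbers and max(Left) < min(Right), so by the simplicity theorem the value is the simplest (earliest-born) number strictly between 6 and 9.
Integers 7 through 8 all lie strictly between 6 and 9.
Among integers, the simplest (lowest birthday = smallest |n|; 0 is born on day 0, +-n on day n) is 7.
No non-integer in the interval can be simpler: if x is a non-integer in the interval, then floor(x) or ceil(x) also lies in the interval (the interval contains an integer), and both are proper prefixes of x's sign expansion, i.e. born earlier. So the game value is 7.
Game value = 7

7


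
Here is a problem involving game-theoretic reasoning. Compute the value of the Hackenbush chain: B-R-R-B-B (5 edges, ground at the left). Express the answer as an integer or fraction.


Edges (from ground): B-R-R-B-B
By Berlekamp's sign-expansion rule, a Blue-Red Hackenbush stalk has the value of the surreal number whose sign sequence is the edge sequence with B -> + and R -> -.
Sign sequence: +--++
Trace the sign expansion in the surreal number tree, starting from 0:
Edge 1: B (sign +) -> bounds (0, +inf), value = 1
Edge 2: R (sign -) -> bounds (0, 1), value = 1/2
Edge 3: R (sign -) -> bounds (0, 1/2), value = 1/4
Edge 4: B (sign +) -> bounds (1/4, 1/2), value = 3/8
Edge 5: B (sign +) -> bounds (3/8, 1/2), value = 7/16
Game value = 7/16

7/16


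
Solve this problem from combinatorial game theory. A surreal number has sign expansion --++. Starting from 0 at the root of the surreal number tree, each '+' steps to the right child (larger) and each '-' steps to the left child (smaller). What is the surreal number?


Sign expansion: --++
Rule: track bounds (lo, hi), initially (-inf, +inf). On '+', the current value becomes lo and we move to the simplest number in (value, hi): value + 1 if hi = +inf, otherwise the midpoint (value + hi)/2. On '-', the current value becomes hi and we move to value - 1 if lo = -inf, otherwise the midpoint (lo + value)/2.
Start at 0.
Step 1: sign = -, move left. Bounds: (-inf, 0). Value = -1
Step 2: sign = -, move left. Bounds: (-inf, -1). Value = -2
Step 3: sign = +, move right. Bounds: (-2, -1). Value = -3/2
Step 4: sign = +, move right. Bounds: (-3/2, -1). Value = -5/4
The surreal number with sign expansion --++ is -5/4.

-5/4


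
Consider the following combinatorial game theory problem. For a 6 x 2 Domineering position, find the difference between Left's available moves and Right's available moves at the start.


Board is 6 x 2 (rows x cols).
Left (vertical) placements: (rows-1) * cols = 5 * 2 = 10
Right (horizontal) placements: rows * (cols-1) = 6 * 1 = 6
Advantage = Left - Right = 10 - 6 = 4

4


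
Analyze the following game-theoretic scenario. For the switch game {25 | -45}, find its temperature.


The game is {25 | -45}, a switch {a | b} with numbers a > b.
Cooling {a | b} by t gives {a - t | b + t}, which stops being hot when a - t = b + t, i.e. at t = (a - b)/2. So the temperature of a switch is (a - b)/2.
Temperature = (Left option - Right option) / 2
= (25 - (-45)) / 2
= 70 / 2
= 35

35


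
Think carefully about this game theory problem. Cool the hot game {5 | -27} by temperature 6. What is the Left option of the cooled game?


Original game: {5 | -27} (a switch {a | b} with a > b).
Cooling by t (for t below the temperature (a - b)/2 = 16) taxes each move by t: {a | b} cooled by t is {a - t | b + t}.
Cooling amount: t = 6
Cooled Left option: 5 - 6 = -1
Cooled Right option: -27 + 6 = -21
Cooled game: {-1 | -21}
Left option = -1

-1


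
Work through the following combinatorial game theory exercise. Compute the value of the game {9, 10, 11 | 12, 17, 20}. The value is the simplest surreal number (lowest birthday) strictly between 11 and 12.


Left options: {9, 10, 11}, max = 11
Right options: {12, 17, 20}, min = 12
All options are numbers and max(Left) < min(Right), so by the simplicity theorem the value is the simplest (earliest-born) number strictly between 11 and 12.
No integer lies strictly between 11 and 12, so the value is the dyadic rational m/2^k in the interval with the smallest k (then m odd); search k = 1, 2, ...:
Denominator 2: 23/2 lies strictly between 11 and 12 -- found.
The simplest number in the interval is 23/2.
Game value = 23/2

23/2


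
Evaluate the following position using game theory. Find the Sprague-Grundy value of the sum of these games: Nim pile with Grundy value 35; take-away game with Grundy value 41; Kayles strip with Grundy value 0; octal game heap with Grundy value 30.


By the Sprague-Grundy theorem, the Grundy value of a sum of games is the XOR of individual Grundy values.
Nim pile: Grundy value = 35. Running XOR: 0 XOR 35 = 35
take-away game: Grundy value = 41. Running XOR: 35 XOR 41 = 10
Kayles strip: Grundy value = 0. Running XOR: 10 XOR 0 = 10
octal game heap: Grundy value = 30. Running XOR: 10 XOR 30 = 20
The combined Grundy value is 20.

20


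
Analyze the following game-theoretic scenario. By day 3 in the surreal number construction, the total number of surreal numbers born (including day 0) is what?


Day 0: {|} = 0 is born. Count = 1.
Day n: the number of surreal numbers born by day n is 2^(n+1) - 1.
By day 0: 2^1 - 1 = 1
By day 1: 2^2 - 1 = 3
By day 2: 2^3 - 1 = 7
By day 3: 2^4 - 1 = 15
By day 3: 15 surreal numbers.

15


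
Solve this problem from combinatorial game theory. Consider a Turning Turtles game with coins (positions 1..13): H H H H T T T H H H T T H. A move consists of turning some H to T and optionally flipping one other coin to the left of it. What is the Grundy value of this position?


Coins: H H H H T T T H H H T T H
Key fact: a single head at position k behaves exactly like a Nim heap of size k (turning it to T and optionally flipping a coin at j < k corresponds to moving the heap from k to j, or to 0), and heads combine as a disjunctive sum (two heads at the same place would cancel, matching j XOR j = 0). So the Nim-value is the XOR of the 1-indexed positions of the heads.
Face-up positions (1-indexed): [1, 2, 3, 4, 8, 9, 10, 13]
XOR 0 with 1: 0 XOR 1 = 1
XOR 1 with 2: 1 XOR 2 = 3
XOR 3 with 3: 3 XOR 3 = 0
XOR 0 with 4: 0 XOR 4 = 4
XOR 4 with 8: 4 XOR 8 = 12
XOR 12 with 9: 12 XOR 9 = 5
XOR 5 with 10: 5 XOR 10 = 15
XOR 15 with 13: 15 XOR 13 = 2
Nim-value = 2

2


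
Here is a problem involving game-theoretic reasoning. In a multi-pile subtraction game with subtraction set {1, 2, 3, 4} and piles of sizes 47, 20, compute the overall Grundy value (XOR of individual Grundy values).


Subtraction set: {1, 2, 3, 4}
For this subtraction set, G(n) = n mod 5 (period = max + 1 = 5).
Pile 1 (size 47): G(47) = 47 mod 5 = 2
Pile 2 (size 20): G(20) = 20 mod 5 = 0
Total Grundy value = XOR of all: 2 XOR 0 = 2

2


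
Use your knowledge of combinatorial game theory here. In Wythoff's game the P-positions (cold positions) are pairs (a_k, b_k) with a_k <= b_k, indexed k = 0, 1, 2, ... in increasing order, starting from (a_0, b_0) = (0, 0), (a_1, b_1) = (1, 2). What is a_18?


By Wythoff's theorem, a_k = floor(k * phi) and b_k = floor(k * phi^2) = a_k + k, where phi = (1 + sqrt(5))/2 is the golden ratio.
phi = (1 + sqrt(5))/2 = 1.618034
k = 18
k * phi = 18 * 1.618034 = 29.124612
a_18 = floor(k * phi) = 29

29


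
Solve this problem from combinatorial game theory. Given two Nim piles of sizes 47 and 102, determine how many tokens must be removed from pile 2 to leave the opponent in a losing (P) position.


Piles: 47 and 102
Current XOR: 47 XOR 102 = 73 (non-zero, so this is an N-position).
To make the XOR zero, we need to find a move that balances the piles.
For pile 2 (size 102): target = 102 XOR 73 = 47
We reduce pile 2 from 102 to 47.
Tokens removed: 102 - 47 = 55
Verification: 47 XOR 47 = 0

55


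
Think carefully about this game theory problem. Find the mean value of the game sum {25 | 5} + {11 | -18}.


G1 = {25 | 5}, G2 = {11 | -18}
Each is a switch {a | b} with numbers a > b; its mean value is (a + b)/2, and mean value is additive over game sums: m(G1 + G2) = m(G1) + m(G2).
Mean of G1 = (25 + (5))/2 = 30/2 = 15
Mean of G2 = (11 + (-18))/2 = -7/2 = -7/2
Mean of G1 + G2 = 15 + -7/2 = 23/2

23/2


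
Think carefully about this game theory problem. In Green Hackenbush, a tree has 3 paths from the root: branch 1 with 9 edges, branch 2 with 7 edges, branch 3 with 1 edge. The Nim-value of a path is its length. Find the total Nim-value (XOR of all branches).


The tree has 3 branches from the ground vertex.
In Green Hackenbush, the Nim-value of a simple path of length k is k.
Branch 1: length 9, Nim-value = 9
Branch 2: length 7, Nim-value = 7
Branch 3: length 1, Nim-value = 1
Total Nim-value = XOR of all branch values:
0 XOR 9 = 9
9 XOR 7 = 14
14 XOR 1 = 15
Nim-value of the tree = 15

15


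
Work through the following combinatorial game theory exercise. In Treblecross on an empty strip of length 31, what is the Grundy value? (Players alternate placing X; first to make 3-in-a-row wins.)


Treblecross: place X on empty cells; 3-in-a-row wins.
Playing within two cells of an existing X lets the opponent win at once, so sensible play treats the cells i-2..i+2 around each X as dead. The player left with no safe cell loses, so this is a normal-play take-away game on strips of safe cells.
Placing X at cell i (0-indexed) of a strip of k safe cells leaves independent strips of sizes max(0, i-2) and max(0, k-i-3). Hence G(k) = mex{ G(max(0,i-2)) XOR G(max(0,k-i-3)) : 0 <= i < k }, with G(0) = 0.
G(1): splits (0,0):0^0=0 -> mex({0}) = 1
G(2): splits (0,0):0^0=0 -> mex({0}) = 1
G(3): splits (0,0):0^0=0 -> mex({0}) = 1
G(4): splits (0,1):0^1=1 (0,0):0^0=0 -> mex({0, 1}) = 2
G(5): splits (0,2):0^1=1 (0,1):0^1=1 (0,0):0^0=0 -> mex({0, 1}) = 2
G(6) = mex({1}) = 0
G(7) = mex({0, 1, 2}) = 3
G(8) = mex({0, 1, 2}) = 3
G(9) = mex({0, 2}) = 1
G(10) = mex({0, 2, 3}) = 1
G(11) = mex({0, 3}) = 1
G(12) = mex({1, 3}) = 0
G(13) = mex({0, 1, 2, 3}) = 4
G(14) = mex({0, 1, 2}) = 3
G(15) = mex({0, 1, 2}) = 3
G(16) = mex({0, 1, 2, 4}) = 3
G(17) = mex({0, 1, 3, 4}) = 2
G(18) = mex({0, 1, 3, 4}) = 2
G(19) = mex({0, 1, 3, 5}) = 2
G(20) = mex({0, 1, 2, 3, 5}) = 4
G(21) = mex({0, 1, 2, 3, 5}) = 4
G(22) = mex({1, 2, 6}) = 0
G(23) = mex({0, 1, 2, 3, 4, 6}) = 5
G(24) = mex({0, 1, 2, 3, 4}) = 5
G(25) = mex({0, 1, 3, 4, 7}) = 2
G(26) = mex({0, 1, 3, 4, 5, 7}) = 2
G(27) = mex({0, 1, 3, 5}) = 2
G(28) = mex({0, 1, 2, 5}) = 3
G(29) = mex({0, 1, 2, 4, 5, 6}) = 3
G(30) = mex({1, 2, 4, 6}) = 0
G(31) = mex({0, 1, 2, 3, 4, 6}) = 5
Therefore G(31) = 5.

5


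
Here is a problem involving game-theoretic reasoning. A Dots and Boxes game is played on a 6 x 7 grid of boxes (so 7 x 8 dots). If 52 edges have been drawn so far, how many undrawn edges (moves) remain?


Grid: 6 x 7 boxes, i.e. 7 rows and 8 columns of dots.
Horizontal edges: (rows + 1) * cols = 7 * 7 = 49
Vertical edges: rows * (cols + 1) = 6 * 8 = 48
Total edges: 49 + 48 = 97
Edges drawn: 52
Remaining: 97 - 52 = 45

45


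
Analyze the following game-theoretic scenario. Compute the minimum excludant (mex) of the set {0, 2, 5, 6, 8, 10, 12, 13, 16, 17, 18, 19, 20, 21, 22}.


Set = {0, 2, 5, 6, 8, 10, 12, 13, 16, 17, 18, 19, 20, 21, 22}
0 is in the set.
1 is NOT in the set. This is the mex.
mex = 1

1


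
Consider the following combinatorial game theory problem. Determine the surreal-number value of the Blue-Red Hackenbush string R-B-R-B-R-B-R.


Edges (from ground): R-B-R-B-R-B-R
By Berlekamp's sign-expansion rule, a Blue-Red Hackenbush stalk has the value of the surreal number whose sign sequence is the edge sequence with B -> + and R -> -.
Sign sequence: -+-+-+-
Trace the sign expansion in the surreal number tree, starting from 0:
Edge 1: R (sign -) -> bounds (-inf, 0), value = -1
Edge 2: B (sign +) -> bounds (-1, 0), value = -1/2
Edge 3: R (sign -) -> bounds (-1, -1/2), value = -3/4
Edge 4: B (sign +) -> bounds (-3/4, -1/2), value = -5/8
Edge 5: R (sign -) -> bounds (-3/4, -5/8), value = -11/16
Edge 6: B (sign +) -> bounds (-11/16, -5/8), value = -21/32
Edge 7: R (sign -) -> bounds (-11/16, -21/32), value = -43/64
Game value = -43/64

-43/64


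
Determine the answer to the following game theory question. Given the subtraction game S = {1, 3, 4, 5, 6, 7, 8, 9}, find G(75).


The subtraction set is S = {1, 3, 4, 5, 6, 7, 8, 9}.
G(k) = mex{ G(k - s) : s in S, s <= k }. We compute iteratively: G(0) = 0.
G(1) = mex({0}) = 1
G(2) = mex({1}) = 0
G(3) = mex({0}) = 1
G(4) = mex({0, 1}) = 2
G(5) = mex({0, 1, 2}) = 3
G(6) = mex({0, 1, 3}) = 2
G(7) = mex({0, 1, 2}) = 3
G(8) = mex({0, 1, 2, 3}) = 4
G(9) = mex({0, 1, 2, 3, 4}) = 5
G(10) = mex({0, 1, 2, 3, 5}) = 4
G(11) = mex({0, 1, 2, 3, 4}) = 5
G(12) = mex({1, 2, 3, 4, 5}) = 0
G(13) = mex({0, 2, 3, 4, 5}) = 1
G(14) = mex({1, 2, 3, 4, 5}) = 0
G(15) = mex({0, 2, 3, 4, 5}) = 1
G(16) = mex({0, 1, 3, 4, 5}) = 2
G(17) = mex({0, 1, 2, 4, 5}) = 3
G(18) = mex({0, 1, 3, 4, 5}) = 2
G(19) = mex({0, 1, 2, 4, 5}) = 3
G(20) = mex({0, 1, 2, 3, 5}) = 4
Observe that G(12)..G(20) = 0, 1, 0, 1, 2, 3, 2, 3, 4 repeats G(0)..G(8) = 0, 1, 0, 1, 2, 3, 2, 3, 4.
For k >= max(S) = 9, G(k) is determined by the previous 9 values G(k-9)..G(k-1); a window of 9 consecutive values has recurred shifted by 12, so by induction G(k + 12) = G(k) for all k >= 0: the sequence is periodic from the start with period 12.
One period: G(0..11) = 0, 1, 0, 1, 2, 3, 2, 3, 4, 5, 4, 5.
75 mod 12 = 3, so G(75) = G(3) = 1.

1


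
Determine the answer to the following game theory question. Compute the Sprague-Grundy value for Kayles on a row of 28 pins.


Kayles: a move removes 1 or 2 adjacent pins from a contiguous row.
Removing pins from a row of k leaves two independent rows (a, b) with a + b = k - 1 (one pin) or a + b = k - 2 (two pins); an end removal gives a = 0.
By Sprague-Grundy, G(k) = mex{ G(a) XOR G(b) } over all these splits. G(0) = 0.
G(1): splits (0,0):0^0=0 -> mex({0}) = 1
G(2): splits (0,1):0^1=1 (0,0):0^0=0 -> mex({0, 1}) = 2
G(3): splits (0,2):0^2=2 (1,1):1^1=0 (0,1):0^1=1 -> mex({0, 1, 2}) = 3
G(4): splits (0,3):0^3=3 (1,2):1^2=3 (0,2):0^2=2 (1,1):1^1=0 -> mex({0, 2, 3}) = 1
G(5): splits (0,4):0^1=1 (1,3):1^3=2 (2,2):2^2=0 (0,3):0^3=3 (1,2):1^2=3 -> mex({0, 1, 2, 3}) = 4
G(6) = mex({0, 1, 2, 4}) = 3
G(7) = mex({0, 1, 3, 4, 5}) = 2
G(8) = mex({0, 2, 3, 5, 6}) = 1
G(9) = mex({0, 1, 2, 3, 6, 7}) = 4
G(10) = mex({0, 1, 3, 4, 5, 7}) = 2
G(11) = mex({0, 1, 2, 3, 4, 5}) = 6
G(12) = mex({0, 1, 2, 3, 5, 6, 7}) = 4
G(13) = mex({0, 2, 3, 4, 6, 7}) = 1
G(14) = mex({0, 1, 4, 5, 6, 7}) = 2
G(15) = mex({0, 1, 2, 3, 4, 5, 6}) = 7
G(16) = mex({0, 2, 3, 5, 6, 7}) = 1
G(17) = mex({0, 1, 2, 3, 5, 6, 7}) = 4
G(18) = mex({0, 1, 2, 4, 5, 6}) = 3
G(19) = mex({0, 1, 3, 4, 5, 7}) = 2
G(20) = mex({0, 2, 3, 4, 5, 6, 7}) = 1
G(21) = mex({0, 1, 2, 3, 5, 6, 7}) = 4
G(22) = mex({0, 1, 2, 3, 4, 5, 7}) = 6
G(23) = mex({0, 1, 2, 3, 4, 5, 6}) = 7
G(24) = mex({0, 1, 2, 3, 5, 6, 7}) = 4
G(25) = mex({0, 2, 3, 4, 6, 7}) = 1
G(26) = mex({0, 1, 3, 4, 5, 6, 7}) = 2
G(27) = mex({0, 1, 2, 3, 4, 5, 6, 7}) = 8
G(28) = mex({0, 1, 2, 3, 4, 6, 7, 8}) = 5
Therefore G(28) = 5.

5


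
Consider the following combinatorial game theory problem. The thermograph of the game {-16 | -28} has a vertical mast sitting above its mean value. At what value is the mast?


Game = {-16 | -28}, a switch {a | b} with numbers a > b.
Its thermograph has left wall a - t and right wall b + t, which meet at t = (a - b)/2, where both equal (a + b)/2. So the mast (mean value) is at (a + b)/2.
Mean = (-16 + (-28))/2 = -44/2 = -22

-22


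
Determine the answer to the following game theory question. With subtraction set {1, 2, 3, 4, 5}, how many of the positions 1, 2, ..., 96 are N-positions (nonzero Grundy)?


Subtraction set S = {1, 2, 3, 4, 5}, so G(n) = n mod 6.
G(n) = 0 when n is a multiple of 6.
Multiples of 6 in [1, 96]: 16
N-positions (nonzero Grundy) = 96 - 16 = 80

80


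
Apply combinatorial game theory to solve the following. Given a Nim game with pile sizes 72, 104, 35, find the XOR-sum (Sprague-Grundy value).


We need the XOR (exclusive or) of all pile sizes.
After XOR-ing pile 1 (size 72): 0 XOR 72 = 72
After XOR-ing pile 2 (size 104): 72 XOR 104 = 32
After XOR-ing pile 3 (size 35): 32 XOR 35 = 3
The Nim-value of this position is 3.

3


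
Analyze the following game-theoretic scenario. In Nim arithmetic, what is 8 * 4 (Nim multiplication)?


Nim multiplication is bilinear over XOR: (u XOR v) * w = (u*w) XOR (v*w).
So we split each operand into its bit components and XOR the pairwise Nim products.
8 = 8 (as XOR of powers of 2).
4 = 4 (as XOR of powers of 2).
Using the standard Nim-product table on single bits:
  2*2 = 3,   2*4 = 8,   2*8 = 12,
  4*4 = 6,   4*8 = 11,  8*8 = 13,
and  1*x = x (identity), k*l = l*k (commutative).
Pairwise Nim products:
  8 * 4 = 11
XOR them: 11 = 11.
Result: 8 * 4 = 11 (in Nim).

11


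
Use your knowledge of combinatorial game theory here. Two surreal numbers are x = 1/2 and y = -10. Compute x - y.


x = 1/2, y = -10
Converting to common denominator: 2
x = 1/2, y = -20/2
x - y = 1/2 - -10 = 21/2

21/2


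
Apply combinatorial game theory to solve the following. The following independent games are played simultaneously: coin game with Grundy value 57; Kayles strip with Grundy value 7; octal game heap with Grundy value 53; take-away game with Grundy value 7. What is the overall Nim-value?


By the Sprague-Grundy theorem, the Grundy value of a sum of games is the XOR of individual Grundy values.
coin game: Grundy value = 57. Running XOR: 0 XOR 57 = 57
Kayles strip: Grundy value = 7. Running XOR: 57 XOR 7 = 62
octal game heap: Grundy value = 53. Running XOR: 62 XOR 53 = 11
take-away game: Grundy value = 7. Running XOR: 11 XOR 7 = 12
The combined Grundy value is 12.

12


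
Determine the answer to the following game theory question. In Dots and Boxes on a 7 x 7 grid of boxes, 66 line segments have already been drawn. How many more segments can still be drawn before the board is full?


Grid: 7 x 7 boxes, i.e. 8 rows and 8 columns of dots.
Horizontal edges: (rows + 1) * cols = 8 * 7 = 56
Vertical edges: rows * (cols + 1) = 7 * 8 = 56
Total edges: 56 + 56 = 112
Edges drawn: 66
Remaining: 112 - 66 = 46

46


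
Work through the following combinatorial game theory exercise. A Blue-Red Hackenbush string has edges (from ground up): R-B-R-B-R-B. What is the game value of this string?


Edges (from ground): R-B-R-B-R-B
By Berlekamp's sign-expansion rule, a Blue-Red Hackenbush stalk has the value of the surreal number whose sign sequence is the edge sequence with B -> + and R -> -.
Sign sequence: -+-+-+
Trace the sign expansion in the surreal number tree, starting from 0:
Edge 1: R (sign -) -> bounds (-inf, 0), value = -1
Edge 2: B (sign +) -> bounds (-1, 0), value = -1/2
Edge 3: R (sign -) -> bounds (-1, -1/2), value = -3/4
Edge 4: B (sign +) -> bounds (-3/4, -1/2), value = -5/8
Edge 5: R (sign -) -> bounds (-3/4, -5/8), value = -11/16
Edge 6: B (sign +) -> bounds (-11/16, -5/8), value = -21/32
Game value = -21/32

-21/32


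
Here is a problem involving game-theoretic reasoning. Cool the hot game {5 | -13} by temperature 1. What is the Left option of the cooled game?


Original game: {5 | -13} (a switch {a | b} with a > b).
Cooling by t (for t below the temperature (a - b)/2 = 9) taxes each move by t: {a | b} cooled by t is {a - t | b + t}.
Cooling amount: t = 1
Cooled Left option: 5 - 1 = 4
Cooled Right option: -13 + 1 = -12
Cooled game: {4 | -12}
Left option = 4

4


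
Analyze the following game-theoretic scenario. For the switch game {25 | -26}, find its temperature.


The game is {25 | -26}, a switch {a | b} with numbers a > b.
Cooling {a | b} by t gives {a - t | b + t}, which stops being hot when a - t = b + t, i.e. at t = (a - b)/2. So the temperature of a switch is (a - b)/2.
Temperature = (Left option - Right option) / 2
= (25 - (-26)) / 2
= 51 / 2
= 51/2

51/2


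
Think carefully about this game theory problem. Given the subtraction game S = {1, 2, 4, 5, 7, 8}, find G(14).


The subtraction set is S = {1, 2, 4, 5, 7, 8}.
G(k) = mex{ G(k - s) : s in S, s <= k }. We compute iteratively: G(0) = 0.
G(1) = mex({0}) = 1
G(2) = mex({0, 1}) = 2
G(3) = mex({1, 2}) = 0
G(4) = mex({0, 2}) = 1
G(5) = mex({0, 1}) = 2
G(6) = mex({1, 2}) = 0
G(7) = mex({0, 2}) = 1
G(8) = mex({0, 1}) = 2
G(9) = mex({1, 2}) = 0
G(10) = mex({0, 2}) = 1
Observe that G(3)..G(10) = 0, 1, 2, 0, 1, 2, 0, 1 repeats G(0)..G(7) = 0, 1, 2, 0, 1, 2, 0, 1.
For k >= max(S) = 8, G(k) is determined by the previous 8 values G(k-8)..G(k-1); a window of 8 consecutive values has recurred shifted by 3, so by induction G(k + 3) = G(k) for all k >= 0: the sequence is periodic from the start with period 3.
One period: G(0..2) = 0, 1, 2.
14 mod 3 = 2, so G(14) = G(2) = 2.

2


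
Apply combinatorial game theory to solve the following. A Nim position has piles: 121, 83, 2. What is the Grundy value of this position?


We need the XOR (exclusive or) of all pile sizes.
After XOR-ing pile 1 (size 121): 0 XOR 121 = 121
After XOR-ing pile 2 (size 83): 121 XOR 83 = 42
After XOR-ing pile 3 (size 2): 42 XOR 2 = 40
The Nim-value of this position is 40.

40


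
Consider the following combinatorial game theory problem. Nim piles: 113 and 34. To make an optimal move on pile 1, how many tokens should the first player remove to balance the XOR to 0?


Piles: 113 and 34
Current XOR: 113 XOR 34 = 83 (non-zero, so this is an N-position).
To make the XOR zero, we need to find a move that balances the piles.
For pile 1 (size 113): target = 113 XOR 83 = 34
We reduce pile 1 from 113 to 34.
Tokens removed: 113 - 34 = 79
Verification: 34 XOR 34 = 0

79


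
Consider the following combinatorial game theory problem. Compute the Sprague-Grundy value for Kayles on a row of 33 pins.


Kayles: a move removes 1 or 2 adjacent pins from a contiguous row.
Removing pins from a row of k leaves two independent rows (a, b) with a + b = k - 1 (one pin) or a + b = k - 2 (two pins); an end removal gives a = 0.
By Sprague-Grundy, G(k) = mex{ G(a) XOR G(b) } over all these splits. G(0) = 0.
G(1): splits (0,0):0^0=0 -> mex({0}) = 1
G(2): splits (0,1):0^1=1 (0,0):0^0=0 -> mex({0, 1}) = 2
G(3): splits (0,2):0^2=2 (1,1):1^1=0 (0,1):0^1=1 -> mex({0, 1, 2}) = 3
G(4): splits (0,3):0^3=3 (1,2):1^2=3 (0,2):0^2=2 (1,1):1^1=0 -> mex({0, 2, 3}) = 1
G(5): splits (0,4):0^1=1 (1,3):1^3=2 (2,2):2^2=0 (0,3):0^3=3 (1,2):1^2=3 -> mex({0, 1, 2, 3}) = 4
G(6) = mex({0, 1, 2, 4}) = 3
G(7) = mex({0, 1, 3, 4, 5}) = 2
G(8) = mex({0, 2, 3, 5, 6}) = 1
G(9) = mex({0, 1, 2, 3, 6, 7}) = 4
G(10) = mex({0, 1, 3, 4, 5, 7}) = 2
G(11) = mex({0, 1, 2, 3, 4, 5}) = 6
G(12) = mex({0, 1, 2, 3, 5, 6, 7}) = 4
G(13) = mex({0, 2, 3, 4, 6, 7}) = 1
G(14) = mex({0, 1, 4, 5, 6, 7}) = 2
G(15) = mex({0, 1, 2, 3, 4, 5, 6}) = 7
G(16) = mex({0, 2, 3, 5, 6, 7}) = 1
G(17) = mex({0, 1, 2, 3, 5, 6, 7}) = 4
G(18) = mex({0, 1, 2, 4, 5, 6}) = 3
G(19) = mex({0, 1, 3, 4, 5, 7}) = 2
G(20) = mex({0, 2, 3, 4, 5, 6, 7}) = 1
G(21) = mex({0, 1, 2, 3, 5, 6, 7}) = 4
G(22) = mex({0, 1, 2, 3, 4, 5, 7}) = 6
G(23) = mex({0, 1, 2, 3, 4, 5, 6}) = 7
G(24) = mex({0, 1, 2, 3, 5, 6, 7}) = 4
G(25) = mex({0, 2, 3, 4, 6, 7}) = 1
G(26) = mex({0, 1, 3, 4, 5, 6, 7}) = 2
G(27) = mex({0, 1, 2, 3, 4, 5, 6, 7}) = 8
G(28) = mex({0, 1, 2, 3, 4, 6, 7, 8}) = 5
G(29) = mex({0, 1, 2, 3, 5, 6, 7, 8, 9}) = 4
G(30) = mex({0, 1, 2, 3, 4, 5, 6, 9, 10}) = 7
G(31) = mex({0, 1, 3, 4, 5, 7, 10, 11}) = 2
G(32) = mex({0, 2, 3, 4, 5, 6, 7, 9, 11}) = 1
G(33) = mex({0, 1, 2, 3, 4, 5, 6, 7, 9, 12}) = 8
Therefore G(33) = 8.

8


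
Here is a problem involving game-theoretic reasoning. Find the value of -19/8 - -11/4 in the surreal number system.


x = -19/8, y = -11/4
Converting to common denominator: 8
x = -19/8, y = -22/8
x - y = -19/8 - -11/4 = 3/8

3/8


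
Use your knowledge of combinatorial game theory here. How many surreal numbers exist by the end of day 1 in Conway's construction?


Day 0: {|} = 0 is born. Count = 1.
Day n: the number of surreal numbers born by day n is 2^(n+1) - 1.
By day 0: 2^1 - 1 = 1
By day 1: 2^2 - 1 = 3
By day 1: 3 surreal numbers.

3


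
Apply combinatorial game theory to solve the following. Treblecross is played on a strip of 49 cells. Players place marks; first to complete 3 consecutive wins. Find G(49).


Treblecross: place X on empty cells; 3-in-a-row wins.
Playing within two cells of an existing X lets the opponent win at once, so sensible play treats the cells i-2..i+2 around each X as dead. The player left with no safe cell loses, so this is a normal-play take-away game on strips of safe cells.
Placing X at cell i (0-indexed) of a strip of k safe cells leaves independent strips of sizes max(0, i-2) and max(0, k-i-3). Hence G(k) = mex{ G(max(0,i-2)) XOR G(max(0,k-i-3)) : 0 <= i < k }, with G(0) = 0.
G(1): splits (0,0):0^0=0 -> mex({0}) = 1
G(2): splits (0,0):0^0=0 -> mex({0}) = 1
G(3): splits (0,0):0^0=0 -> mex({0}) = 1
G(4): splits (0,1):0^1=1 (0,0):0^0=0 -> mex({0, 1}) = 2
G(5): splits (0,2):0^1=1 (0,1):0^1=1 (0,0):0^0=0 -> mex({0, 1}) = 2
G(6) = mex({1}) = 0
G(7) = mex({0, 1, 2}) = 3
G(8) = mex({0, 1, 2}) = 3
G(9) = mex({0, 2}) = 1
G(10) = mex({0, 2, 3}) = 1
G(11) = mex({0, 3}) = 1
G(12) = mex({1, 3}) = 0
G(13) = mex({0, 1, 2, 3}) = 4
G(14) = mex({0, 1, 2}) = 3
G(15) = mex({0, 1, 2}) = 3
G(16) = mex({0, 1, 2, 4}) = 3
G(17) = mex({0, 1, 3, 4}) = 2
G(18) = mex({0, 1, 3, 4}) = 2
G(19) = mex({0, 1, 3, 5}) = 2
G(20) = mex({0, 1, 2, 3, 5}) = 4
G(21) = mex({0, 1, 2, 3, 5}) = 4
G(22) = mex({1, 2, 6}) = 0
G(23) = mex({0, 1, 2, 3, 4, 6}) = 5
G(24) = mex({0, 1, 2, 3, 4}) = 5
G(25) = mex({0, 1, 3, 4, 7}) = 2
G(26) = mex({0, 1, 3, 4, 5, 7}) = 2
G(27) = mex({0, 1, 3, 5}) = 2
G(28) = mex({0, 1, 2, 5}) = 3
G(29) = mex({0, 1, 2, 4, 5, 6}) = 3
G(30) = mex({1, 2, 4, 6}) = 0
G(31) = mex({0, 1, 2, 3, 4, 6}) = 5
G(32) = mex({1, 2, 3, 4, 7}) = 0
G(33) = mex({0, 3, 7}) = 1
G(34) = mex({0, 2, 3, 5, 7}) = 1
G(35) = mex({0, 2, 3, 5, 6}) = 1
G(36) = mex({0, 1, 2, 5, 6}) = 3
G(37) = mex({0, 1, 2, 4, 5, 6}) = 3
G(38) = mex({0, 1, 2, 4}) = 3
G(39) = mex({0, 1, 2, 3, 4, 7}) = 5
G(40) = mex({0, 1, 2, 3, 4, 5, 7}) = 6
G(41) = mex({0, 1, 2, 3, 5, 7}) = 4
G(42) = mex({0, 1, 2, 3, 5, 6, 7}) = 4
G(43) = mex({0, 2, 3, 5, 6}) = 1
G(44) = mex({1, 2, 3, 4, 5, 6}) = 0
G(45) = mex({0, 1, 2, 3, 4, 6, 7}) = 5
G(46) = mex({0, 1, 2, 3, 4, 7}) = 5
G(47) = mex({0, 1, 2, 3, 4, 5, 7}) = 6
G(48) = mex({0, 1, 2, 3, 4, 5, 7}) = 6
G(49) = mex({0, 1, 3, 4, 5, 7}) = 2
Therefore G(49) = 2.

2


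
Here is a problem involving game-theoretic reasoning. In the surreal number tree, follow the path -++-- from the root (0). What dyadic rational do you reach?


Sign expansion: -++--
Rule: track bounds (lo, hi), initially (-inf, +inf). On '+', the current value becomes lo and we move to the simplest number in (value, hi): value + 1 if hi = +inf, otherwise the midpoint (value + hi)/2. On '-', the current value becomes hi and we move to value - 1 if lo = -inf, otherwise the midpoint (lo + value)/2.
Start at 0.
Step 1: sign = -, move left. Bounds: (-inf, 0). Value = -1
Step 2: sign = +, move right. Bounds: (-1, 0). Value = -1/2
Step 3: sign = +, move right. Bounds: (-1/2, 0). Value = -1/4
Step 4: sign = -, move left. Bounds: (-1/2, -1/4). Value = -3/8
Step 5: sign = -, move left. Bounds: (-1/2, -3/8). Value = -7/16
The surreal number with sign expansion -++-- is -7/16.

-7/16


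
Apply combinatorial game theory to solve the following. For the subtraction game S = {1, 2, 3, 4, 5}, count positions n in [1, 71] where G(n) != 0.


Subtraction set S = {1, 2, 3, 4, 5}, so G(n) = n mod 6.
G(n) = 0 when n is a multiple of 6.
Multiples of 6 in [1, 71]: 11
N-positions (nonzero Grundy) = 71 - 11 = 60

60


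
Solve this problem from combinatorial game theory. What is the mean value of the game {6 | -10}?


Game = {6 | -10}, a switch {a | b} with numbers a > b.
Its thermograph has left wall a - t and right wall b + t, which meet at t = (a - b)/2, where both equal (a + b)/2. So the mast (mean value) is at (a + b)/2.
Mean = (6 + (-10))/2 = -4/2 = -2

-2


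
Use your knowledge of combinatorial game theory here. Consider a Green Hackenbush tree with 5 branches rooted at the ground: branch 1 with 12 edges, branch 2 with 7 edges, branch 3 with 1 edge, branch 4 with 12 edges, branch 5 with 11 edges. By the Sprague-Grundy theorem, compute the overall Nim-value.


The tree has 5 branches from the ground vertex.
In Green Hackenbush, the Nim-value of a simple path of length k is k.
Branch 1: length 12, Nim-value = 12
Branch 2: length 7, Nim-value = 7
Branch 3: length 1, Nim-value = 1
Branch 4: length 12, Nim-value = 12
Branch 5: length 11, Nim-value = 11
Total Nim-value = XOR of all branch values:
0 XOR 12 = 12
12 XOR 7 = 11
11 XOR 1 = 10
10 XOR 12 = 6
6 XOR 11 = 13
Nim-value of the tree = 13

13


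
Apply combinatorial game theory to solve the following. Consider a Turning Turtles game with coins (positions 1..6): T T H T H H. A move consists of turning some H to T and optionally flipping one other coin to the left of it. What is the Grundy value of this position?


Coins: T T H T H H
Key fact: a single head at position k behaves exactly like a Nim heap of size k (turning it to T and optionally flipping a coin at j < k corresponds to moving the heap from k to j, or to 0), and heads combine as a disjunctive sum (two heads at the same place would cancel, matching j XOR j = 0). So the Nim-value is the XOR of the 1-indexed positions of the heads.
Face-up positions (1-indexed): [3, 5, 6]
XOR 0 with 3: 0 XOR 3 = 3
XOR 3 with 5: 3 XOR 5 = 6
XOR 6 with 6: 6 XOR 6 = 0
Nim-value = 0

0


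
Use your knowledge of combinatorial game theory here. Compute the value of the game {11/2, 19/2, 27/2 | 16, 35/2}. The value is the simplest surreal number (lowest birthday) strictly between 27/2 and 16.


Left options: {11/2, 19/2, 27/2}, max = 27/2
Right options: {16, 35/2}, min = 16
All options are numbers and max(Left) < min(Right), so by the simplicity theorem the value is the simplest (earliest-born) number strictly between 27/2 and 16.
Integers 14 through 15 all lie strictly between 27/2 and 16.
Among integers, the simplest (lowest birthday = smallest |n|; 0 is born on day 0, +-n on day n) is 14.
No non-integer in the interval can be simpler: if x is a non-integer in the interval, then floor(x) or ceil(x) also lies in the interval (the interval contains an integer), and both are proper prefixes of x's sign expansion, i.e. born earlier. So the game value is 14.
Game value = 14

14


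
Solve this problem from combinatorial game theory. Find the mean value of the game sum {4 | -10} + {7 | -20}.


G1 = {4 | -10}, G2 = {7 | -20}
Each is a switch {a | b} with numbers a > b; its mean value is (a + b)/2, and mean value is additive over game sums: m(G1 + G2) = m(G1) + m(G2).
Mean of G1 = (4 + (-10))/2 = -6/2 = -3
Mean of G2 = (7 + (-20))/2 = -13/2 = -13/2
Mean of G1 + G2 = -3 + -13/2 = -19/2

-19/2
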